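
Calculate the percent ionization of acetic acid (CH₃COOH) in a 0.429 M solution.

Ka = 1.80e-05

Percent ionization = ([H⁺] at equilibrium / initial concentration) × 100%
Percent ionization = 0.646%

Let x = [H⁺]. Ka = x²/(C - x) ⇒ x² + (1.80e-05)x - (1.80e-05)(0.429) = 0. x = 2.7699e-03. Percent = (2.7699e-03/0.429) × 100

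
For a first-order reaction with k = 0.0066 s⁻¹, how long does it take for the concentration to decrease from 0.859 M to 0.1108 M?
310.31 s

From ln[A] = ln[A]₀ - k·t: t = ln([A]₀/[A])/k = ln(0.859/0.1108)/0.0066 = ln(7.7527)/0.0066 = 2.0480/0.0066 = 310.31 s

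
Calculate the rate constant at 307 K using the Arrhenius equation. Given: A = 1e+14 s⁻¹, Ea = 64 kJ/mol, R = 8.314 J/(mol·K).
1.29e+03 s⁻¹

k = A·exp(-Ea/(R·T)) = 1e+14·exp(-64000/(8.314·307)) = 1e+14·exp(-25.0745) = 1e+14·1.2891e-11 = 1.29e+03 s⁻¹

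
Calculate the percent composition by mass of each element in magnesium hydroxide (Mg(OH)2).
Mg: 41.68%, O: 54.86%, H: 3.46%

Molar mass of Mg(OH)2 = 58.33 g/mol
% Mg = (1 × 24.31) / 58.33 × 100% = 24.31 / 58.33 × 100% = 41.68%
% O = (2 × 16.0) / 58.33 × 100% = 32 / 58.33 × 100% = 54.86%
% H = (2 × 1.008) / 58.33 × 100% = 2.016 / 58.33 × 100% = 3.46%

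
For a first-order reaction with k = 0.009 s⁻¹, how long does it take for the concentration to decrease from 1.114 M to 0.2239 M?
178.28 s

From ln[A] = ln[A]₀ - k·t: t = ln([A]₀/[A])/k = ln(1.114/0.2239)/0.009 = ln(4.9754)/0.009 = 1.6045/0.009 = 178.28 s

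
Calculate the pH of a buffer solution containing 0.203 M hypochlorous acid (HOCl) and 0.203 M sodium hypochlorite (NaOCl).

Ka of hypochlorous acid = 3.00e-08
pH = 7.52

pKa = -log(3.00e-08) = 7.52. pH = pKa + log([A⁻]/[HA]) = 7.52 + log(0.203/0.203)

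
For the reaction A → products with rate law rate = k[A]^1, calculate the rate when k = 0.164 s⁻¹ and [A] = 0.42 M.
0.06888 M/s

rate = k·[A]^1 = 0.164·(0.42)^1 = 0.164·0.42 = 0.06888 M/s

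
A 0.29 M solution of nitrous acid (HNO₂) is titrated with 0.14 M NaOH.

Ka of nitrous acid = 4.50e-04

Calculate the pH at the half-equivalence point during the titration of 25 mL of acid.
pH = pKa = 3.35

At the half-equivalence point, [HA] = [A⁻], so by Henderson–Hasselbalch pH = pKa + log(1) = pKa.
pKa = −log(4.50e-04) = 3.35.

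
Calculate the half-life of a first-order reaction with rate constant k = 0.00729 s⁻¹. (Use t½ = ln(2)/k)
95.08 s

t½ = ln(2)/k = 0.6931/0.00729 = 95.08 s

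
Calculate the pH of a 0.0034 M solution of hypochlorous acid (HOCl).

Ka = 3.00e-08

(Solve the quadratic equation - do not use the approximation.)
pH = 5.00

x² + Ka×x - Ka×C = 0. Using quadratic formula: [H⁺] = 1.0085e-05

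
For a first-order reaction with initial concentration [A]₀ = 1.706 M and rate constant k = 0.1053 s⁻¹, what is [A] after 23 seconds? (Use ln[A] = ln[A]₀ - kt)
0.1514 M

ln[A] = ln[A]₀ - k·t = ln(1.706) - (0.1053)·(23) = 0.5342 - 2.4219 = -1.8877
[A] = e^(-1.8877) = 0.1514 M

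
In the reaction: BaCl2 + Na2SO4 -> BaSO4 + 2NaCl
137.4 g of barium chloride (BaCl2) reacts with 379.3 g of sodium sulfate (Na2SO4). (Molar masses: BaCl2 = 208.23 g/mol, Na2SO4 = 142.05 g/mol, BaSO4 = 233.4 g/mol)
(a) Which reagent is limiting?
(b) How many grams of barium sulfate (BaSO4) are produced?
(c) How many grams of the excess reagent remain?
(a) BaCl2, (b) 154 g, (c) 285.6 g

Moles of BaCl2 = 137.4 g ÷ 208.23 g/mol = 0.659847 mol
Moles of Na2SO4 = 379.3 g ÷ 142.05 g/mol = 2.67019 mol
Moles ÷ coefficient: BaCl2: 0.659847/1 = 0.6598, Na2SO4: 2.67019/1 = 2.67
(a) BaCl2 has the smaller value, so BaCl2 is the limiting reagent.
(b) Moles of BaSO4 = 0.659847 mol BaCl2 × (1/1) = 0.659847 mol; mass = 0.659847 mol × 233.4 g/mol = 154 g
(c) Na2SO4 consumed = 0.659847 × (1/1) = 0.659847 mol; remaining = 2.67019 − 0.659847 = 2.01034 mol; mass = 2.01034 mol × 142.05 g/mol = 285.6 g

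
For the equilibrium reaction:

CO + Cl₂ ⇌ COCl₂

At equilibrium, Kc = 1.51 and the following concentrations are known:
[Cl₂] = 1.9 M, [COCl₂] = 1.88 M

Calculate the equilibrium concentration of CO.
[CO] = 0.6553 M

Kc = ([COCl₂]) / ([CO] × [Cl₂]) = 1.51
[CO]^1 = (product terms)/(Kc · other reactant terms) = 1.88 / (1.51 · 1.9) = 0.65528
[CO] = 0.6553 M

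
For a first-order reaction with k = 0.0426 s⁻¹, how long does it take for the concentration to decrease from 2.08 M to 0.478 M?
34.52 s

From ln[A] = ln[A]₀ - k·t: t = ln([A]₀/[A])/k = ln(2.08/0.478)/0.0426 = ln(4.3515)/0.0426 = 1.4705/0.0426 = 34.52 s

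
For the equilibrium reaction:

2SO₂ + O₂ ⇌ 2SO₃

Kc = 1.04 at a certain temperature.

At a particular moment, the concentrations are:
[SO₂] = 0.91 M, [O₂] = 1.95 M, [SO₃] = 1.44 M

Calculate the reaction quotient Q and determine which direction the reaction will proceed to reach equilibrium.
Q = 1.284, Q > K, reaction proceeds reverse (toward reactants)

Q = ([SO₃]^2) / ([SO₂]^2 × [O₂])
  = ((1.44)^2) / ((0.91)^2·(1.95)) = 2.0736/1.6148 = 1.284
Since Q = 1.284 > Kc = 1.04, the reaction proceeds reverse (toward reactants) to reach equilibrium.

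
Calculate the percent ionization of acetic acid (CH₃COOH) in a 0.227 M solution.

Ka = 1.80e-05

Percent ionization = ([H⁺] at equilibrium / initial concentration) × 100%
Percent ionization = 0.887%

Let x = [H⁺]. Ka = x²/(C - x) ⇒ x² + (1.80e-05)x - (1.80e-05)(0.227) = 0. x = 2.0124e-03. Percent = (2.0124e-03/0.227) × 100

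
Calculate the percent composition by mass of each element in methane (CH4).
C: 74.88%, H: 25.14%

Molar mass of CH4 = 16.04 g/mol
% C = (1 × 12.01) / 16.04 × 100% = 12.01 / 16.04 × 100% = 74.88%
% H = (4 × 1.008) / 16.04 × 100% = 4.032 / 16.04 × 100% = 25.14%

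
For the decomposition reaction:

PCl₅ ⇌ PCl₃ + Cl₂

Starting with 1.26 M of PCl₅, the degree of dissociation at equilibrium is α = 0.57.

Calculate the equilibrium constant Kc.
K_c = 0.9520

x = α·[A]₀ = 0.57 × 1.26 = 0.7182 M dissociated.
At eq: [PCl₅] = 1.26 − 0.7182 = 0.5418 M; [PCl₃] = [Cl₂] = x = 0.7182 M.
Kc = [PCl₃][Cl₂]/[PCl₅] = (0.7182)²/0.5418 = 0.952.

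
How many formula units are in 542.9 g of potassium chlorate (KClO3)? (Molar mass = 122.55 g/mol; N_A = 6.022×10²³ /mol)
Moles = 542.9 g ÷ 122.55 g/mol = 4.43003 mol
Formula units = 4.43003 mol × 6.022×10²³ /mol = 2.668e+24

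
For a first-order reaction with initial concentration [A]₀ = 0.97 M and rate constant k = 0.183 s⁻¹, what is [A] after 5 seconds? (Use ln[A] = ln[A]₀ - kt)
0.3885 M

ln[A] = ln[A]₀ - k·t = ln(0.97) - (0.183)·(5) = -0.0305 - 0.9150 = -0.9455
[A] = e^(-0.9455) = 0.3885 M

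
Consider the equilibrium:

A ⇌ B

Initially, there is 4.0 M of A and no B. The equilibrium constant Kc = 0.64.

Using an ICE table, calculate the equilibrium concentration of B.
[B] = 1.561 M

ICE: [A] = 4.0 − x, [B] = x.
Kc = x/(4.0 − x) = 0.64 ⇒ x = 0.64·4.0/(1 + 0.64) = 2.56/1.64 = 1.561.
[B] = x = 1.561 M.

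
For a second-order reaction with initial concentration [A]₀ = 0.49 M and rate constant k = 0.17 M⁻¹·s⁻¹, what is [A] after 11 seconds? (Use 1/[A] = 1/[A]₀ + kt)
0.2557 M

1/[A] = 1/[A]₀ + k·t = 1/0.49 + (0.17)·(11) = 2.0408 + 1.8700 = 3.9108
[A] = 1/3.9108 = 0.2557 M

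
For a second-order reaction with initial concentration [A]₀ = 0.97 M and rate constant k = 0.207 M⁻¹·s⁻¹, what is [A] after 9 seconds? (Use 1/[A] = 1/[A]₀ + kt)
0.3456 M

1/[A] = 1/[A]₀ + k·t = 1/0.97 + (0.207)·(9) = 1.0309 + 1.8630 = 2.8939
[A] = 1/2.8939 = 0.3456 M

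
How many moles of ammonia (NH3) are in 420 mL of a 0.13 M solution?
Moles = Molarity × Volume (L)
Moles = 0.13 M × 0.42 L = 0.0546 mol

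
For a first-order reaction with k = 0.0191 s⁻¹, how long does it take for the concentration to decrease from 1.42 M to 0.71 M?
36.29 s

From ln[A] = ln[A]₀ - k·t: t = ln([A]₀/[A])/k = ln(1.42/0.71)/0.0191 = ln(2.0000)/0.0191 = 0.6931/0.0191 = 36.29 s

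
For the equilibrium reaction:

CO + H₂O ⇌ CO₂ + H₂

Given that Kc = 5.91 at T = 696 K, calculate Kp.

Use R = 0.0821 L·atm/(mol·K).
K_p = 5.9100

Δn = (moles gaseous products) − (moles gaseous reactants) = 0
T = 696 K; RT = 0.0821 × 696 = 57.1416
Kp = Kc·(RT)^Δn = 5.91 × (57.1416)^0 = 5.91 × 1 = 5.9100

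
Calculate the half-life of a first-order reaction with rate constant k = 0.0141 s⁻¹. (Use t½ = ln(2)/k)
49.16 s

t½ = ln(2)/k = 0.6931/0.0141 = 49.16 s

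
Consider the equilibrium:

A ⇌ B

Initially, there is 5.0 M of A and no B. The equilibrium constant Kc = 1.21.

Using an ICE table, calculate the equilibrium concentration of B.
[B] = 2.738 M

ICE: [A] = 5.0 − x, [B] = x.
Kc = x/(5.0 − x) = 1.21 ⇒ x = 1.21·5.0/(1 + 1.21) = 6.05/2.21 = 2.738.
[B] = x = 2.738 M.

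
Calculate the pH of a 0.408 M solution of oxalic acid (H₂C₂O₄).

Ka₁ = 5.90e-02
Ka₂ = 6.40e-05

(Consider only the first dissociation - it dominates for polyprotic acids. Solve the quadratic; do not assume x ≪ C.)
pH = 0.89

x² + Ka₁·x − Ka₁·C = 0 with Ka₁ = 5.90e-02, C = 0.408.
x = (−Ka₁ + √(Ka₁² + 4·Ka₁·C))/2 = 1.2843e-01 M, so pH = 0.89.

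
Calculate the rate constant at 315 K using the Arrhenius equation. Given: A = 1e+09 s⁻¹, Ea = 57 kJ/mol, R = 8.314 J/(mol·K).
3.53e-01 s⁻¹

k = A·exp(-Ea/(R·T)) = 1e+09·exp(-57000/(8.314·315)) = 1e+09·exp(-21.7648) = 1e+09·3.5292e-10 = 3.53e-01 s⁻¹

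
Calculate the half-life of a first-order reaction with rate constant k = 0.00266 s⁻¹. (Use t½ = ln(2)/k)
260.58 s

t½ = ln(2)/k = 0.6931/0.00266 = 260.58 s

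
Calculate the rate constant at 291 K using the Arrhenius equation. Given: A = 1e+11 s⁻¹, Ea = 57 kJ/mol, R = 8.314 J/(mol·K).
5.86e+00 s⁻¹

k = A·exp(-Ea/(R·T)) = 1e+11·exp(-57000/(8.314·291)) = 1e+11·exp(-23.5598) = 1e+11·5.8628e-11 = 5.86e+00 s⁻¹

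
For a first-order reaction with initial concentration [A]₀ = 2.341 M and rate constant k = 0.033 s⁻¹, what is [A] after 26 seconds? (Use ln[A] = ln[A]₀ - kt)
0.9926 M

ln[A] = ln[A]₀ - k·t = ln(2.341) - (0.033)·(26) = 0.8506 - 0.8580 = -0.0074
[A] = e^(-0.0074) = 0.9926 M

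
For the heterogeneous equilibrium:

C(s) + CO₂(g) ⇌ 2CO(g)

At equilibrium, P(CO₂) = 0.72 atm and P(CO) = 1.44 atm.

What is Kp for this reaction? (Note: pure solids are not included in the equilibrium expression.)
K_p = 2.880

Solid C is excluded.
Kp = P(CO)²/P(CO₂) = (1.44)²/0.72 = 2.074/0.72 = 2.880.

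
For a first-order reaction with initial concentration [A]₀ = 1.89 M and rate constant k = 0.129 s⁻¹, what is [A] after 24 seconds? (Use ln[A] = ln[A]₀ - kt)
0.0855 M

ln[A] = ln[A]₀ - k·t = ln(1.89) - (0.129)·(24) = 0.6366 - 3.0960 = -2.4594
[A] = e^(-2.4594) = 0.0855 M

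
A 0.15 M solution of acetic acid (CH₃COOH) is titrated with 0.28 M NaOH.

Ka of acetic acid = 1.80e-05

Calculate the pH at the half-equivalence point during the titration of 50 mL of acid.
pH = pKa = 4.74

At the half-equivalence point, [HA] = [A⁻], so by Henderson–Hasselbalch pH = pKa + log(1) = pKa.
pKa = −log(1.80e-05) = 4.74.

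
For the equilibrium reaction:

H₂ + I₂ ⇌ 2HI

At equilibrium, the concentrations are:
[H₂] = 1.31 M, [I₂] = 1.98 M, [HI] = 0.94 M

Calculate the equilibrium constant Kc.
K_c = 0.3407

Kc = ([HI]^2) / ([H₂] × [I₂])
   = ((0.94)^2) / ((1.31)·(1.98))
   = 0.8836 / 2.5938 = 0.3407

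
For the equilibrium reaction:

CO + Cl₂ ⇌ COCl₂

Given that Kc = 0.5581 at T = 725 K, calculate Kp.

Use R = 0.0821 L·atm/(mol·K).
K_p = 0.0094

Δn = (moles gaseous products) − (moles gaseous reactants) = -1
T = 725 K; RT = 0.0821 × 725 = 59.5225
Kp = Kc·(RT)^Δn = 0.5581 × (59.5225)^-1 = 0.5581 × 0.0168004 = 0.0094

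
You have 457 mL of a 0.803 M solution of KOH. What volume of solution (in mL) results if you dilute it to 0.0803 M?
Using M₁V₁ = M₂V₂:
0.803 × 457 = 0.0803 × V₂
V₂ = (0.803 × 457) / 0.0803 = 4570 mL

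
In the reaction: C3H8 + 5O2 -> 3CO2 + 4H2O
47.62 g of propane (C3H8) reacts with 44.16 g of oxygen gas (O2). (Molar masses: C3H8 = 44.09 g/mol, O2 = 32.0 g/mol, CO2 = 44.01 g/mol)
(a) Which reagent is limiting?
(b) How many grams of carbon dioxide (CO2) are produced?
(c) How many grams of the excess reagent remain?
(a) O2, (b) 36.44 g, (c) 35.45 g

Moles of C3H8 = 47.62 g ÷ 44.09 g/mol = 1.08006 mol
Moles of O2 = 44.16 g ÷ 32.0 g/mol = 1.38 mol
Moles ÷ coefficient: C3H8: 1.08006/1 = 1.08, O2: 1.38/5 = 0.276
(a) O2 has the smaller value, so O2 is the limiting reagent.
(b) Moles of CO2 = 1.38 mol O2 × (3/5) = 0.828 mol; mass = 0.828 mol × 44.01 g/mol = 36.44 g
(c) C3H8 consumed = 1.38 × (1/5) = 0.276 mol; remaining = 1.08006 − 0.276 = 0.804064 mol; mass = 0.804064 mol × 44.09 g/mol = 35.45 g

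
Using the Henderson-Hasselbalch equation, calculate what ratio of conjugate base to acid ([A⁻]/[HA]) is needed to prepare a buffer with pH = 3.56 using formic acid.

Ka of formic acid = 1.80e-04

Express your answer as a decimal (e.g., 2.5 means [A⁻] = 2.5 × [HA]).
[A⁻]/[HA] = 0.654

pKa = −log(1.80e-04) = 3.7447. pH = pKa + log([A⁻]/[HA]). 3.56 = 3.7447 + log(ratio). log(ratio) = 3.56 − 3.7447 = -0.1847. ratio = 10^(-0.1847) = 0.654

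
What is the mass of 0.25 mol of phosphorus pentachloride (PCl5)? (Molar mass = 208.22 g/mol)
Mass = 0.25 mol × 208.22 g/mol = 52.05 g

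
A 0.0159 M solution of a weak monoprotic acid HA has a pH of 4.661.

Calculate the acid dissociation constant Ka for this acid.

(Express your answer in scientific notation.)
K_a = 3.00e-08

[H⁺] = 10^(−pH) = 10^(−4.661) = 2.183e-05 M. For HA ⇌ H⁺ + A⁻, Ka = x²/(C − x) = (2.183e-05)²/(0.0159 − 2.183e-05) = 3.00e-08.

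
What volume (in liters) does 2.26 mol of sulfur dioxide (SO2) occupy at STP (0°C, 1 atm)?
At STP, 1 mol of gas occupies 22.4 L
Volume = 2.26 mol × 22.4 L/mol = 50.62 L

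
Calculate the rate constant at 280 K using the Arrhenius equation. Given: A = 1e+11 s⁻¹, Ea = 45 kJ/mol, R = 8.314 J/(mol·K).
4.03e+02 s⁻¹

k = A·exp(-Ea/(R·T)) = 1e+11·exp(-45000/(8.314·280)) = 1e+11·exp(-19.3306) = 1e+11·4.0257e-09 = 4.03e+02 s⁻¹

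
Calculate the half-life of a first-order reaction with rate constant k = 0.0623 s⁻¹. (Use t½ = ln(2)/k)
11.13 s

t½ = ln(2)/k = 0.6931/0.0623 = 11.13 s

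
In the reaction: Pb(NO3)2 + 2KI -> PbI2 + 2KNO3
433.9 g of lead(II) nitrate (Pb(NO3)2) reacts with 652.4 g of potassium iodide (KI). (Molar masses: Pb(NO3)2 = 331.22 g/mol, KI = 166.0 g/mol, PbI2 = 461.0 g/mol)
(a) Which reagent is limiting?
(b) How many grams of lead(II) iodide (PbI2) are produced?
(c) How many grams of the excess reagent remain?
(a) Pb(NO3)2, (b) 603.9 g, (c) 217.5 g

Moles of Pb(NO3)2 = 433.9 g ÷ 331.22 g/mol = 1.31001 mol
Moles of KI = 652.4 g ÷ 166.0 g/mol = 3.93012 mol
Moles ÷ coefficient: Pb(NO3)2: 1.31001/1 = 1.31, KI: 3.93012/2 = 1.965
(a) Pb(NO3)2 has the smaller value, so Pb(NO3)2 is the limiting reagent.
(b) Moles of PbI2 = 1.31001 mol Pb(NO3)2 × (1/1) = 1.31001 mol; mass = 1.31001 mol × 461.0 g/mol = 603.9 g
(c) KI consumed = 1.31001 × (2/1) = 2.62001 mol; remaining = 3.93012 − 2.62001 = 1.31011 mol; mass = 1.31011 mol × 166.0 g/mol = 217.5 g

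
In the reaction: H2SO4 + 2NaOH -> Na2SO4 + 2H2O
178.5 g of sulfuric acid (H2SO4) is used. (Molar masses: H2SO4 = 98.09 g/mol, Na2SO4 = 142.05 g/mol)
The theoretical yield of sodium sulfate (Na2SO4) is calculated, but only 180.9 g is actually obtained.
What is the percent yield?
Moles of H2SO4 = 178.5 g ÷ 98.09 g/mol = 1.81976 mol
Mole ratio: 1 mol Na2SO4 / 1 mol H2SO4
Moles of Na2SO4 = 1.81976 × (1/1) = 1.81976 mol
Theoretical yield = 1.81976 mol × 142.05 g/mol = 258.5 g
Actual yield = 180.9 g
Percent yield = (180.9 / 258.5) × 100% = 70.0%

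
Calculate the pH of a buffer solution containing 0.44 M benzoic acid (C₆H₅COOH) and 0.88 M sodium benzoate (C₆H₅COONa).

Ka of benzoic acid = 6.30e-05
pH = 4.50

pKa = -log(6.30e-05) = 4.20. pH = pKa + log([A⁻]/[HA]) = 4.20 + log(0.88/0.44)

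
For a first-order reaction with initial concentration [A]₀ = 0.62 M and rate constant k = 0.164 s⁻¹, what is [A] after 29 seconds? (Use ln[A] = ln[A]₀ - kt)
0.0053 M

ln[A] = ln[A]₀ - k·t = ln(0.62) - (0.164)·(29) = -0.4780 - 4.7560 = -5.2340
[A] = e^(-5.2340) = 0.0053 M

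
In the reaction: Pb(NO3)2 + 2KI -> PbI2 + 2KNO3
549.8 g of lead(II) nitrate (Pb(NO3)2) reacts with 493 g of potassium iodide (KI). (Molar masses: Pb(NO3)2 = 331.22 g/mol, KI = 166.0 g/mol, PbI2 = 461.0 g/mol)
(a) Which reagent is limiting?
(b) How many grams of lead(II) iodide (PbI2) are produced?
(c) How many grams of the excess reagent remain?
(a) KI, (b) 684.6 g, (c) 57.96 g

Moles of Pb(NO3)2 = 549.8 g ÷ 331.22 g/mol = 1.65992 mol
Moles of KI = 493 g ÷ 166.0 g/mol = 2.96988 mol
Moles ÷ coefficient: Pb(NO3)2: 1.65992/1 = 1.66, KI: 2.96988/2 = 1.485
(a) KI has the smaller value, so KI is the limiting reagent.
(b) Moles of PbI2 = 2.96988 mol KI × (1/2) = 1.48494 mol; mass = 1.48494 mol × 461.0 g/mol = 684.6 g
(c) Pb(NO3)2 consumed = 2.96988 × (1/2) = 1.48494 mol; remaining = 1.65992 − 1.48494 = 0.174984 mol; mass = 0.174984 mol × 331.22 g/mol = 57.96 g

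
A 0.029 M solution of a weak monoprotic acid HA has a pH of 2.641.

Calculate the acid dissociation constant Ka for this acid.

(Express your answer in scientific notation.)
K_a = 1.96e-04

[H⁺] = 10^(−pH) = 10^(−2.641) = 2.286e-03 M. For HA ⇌ H⁺ + A⁻, Ka = x²/(C − x) = (2.286e-03)²/(0.029 − 2.286e-03) = 1.96e-04.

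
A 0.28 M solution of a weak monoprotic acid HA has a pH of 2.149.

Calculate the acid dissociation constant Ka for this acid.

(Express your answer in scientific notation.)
K_a = 1.84e-04

[H⁺] = 10^(−pH) = 10^(−2.149) = 7.096e-03 M. For HA ⇌ H⁺ + A⁻, Ka = x²/(C − x) = (7.096e-03)²/(0.28 − 7.096e-03) = 1.84e-04.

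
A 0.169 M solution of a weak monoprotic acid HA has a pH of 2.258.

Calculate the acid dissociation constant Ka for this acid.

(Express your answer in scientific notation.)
K_a = 1.86e-04

[H⁺] = 10^(−pH) = 10^(−2.258) = 5.521e-03 M. For HA ⇌ H⁺ + A⁻, Ka = x²/(C − x) = (5.521e-03)²/(0.169 − 5.521e-03) = 1.86e-04.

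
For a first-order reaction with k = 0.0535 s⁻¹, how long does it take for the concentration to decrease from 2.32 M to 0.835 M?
19.10 s

From ln[A] = ln[A]₀ - k·t: t = ln([A]₀/[A])/k = ln(2.32/0.835)/0.0535 = ln(2.7784)/0.0535 = 1.0219/0.0535 = 19.10 s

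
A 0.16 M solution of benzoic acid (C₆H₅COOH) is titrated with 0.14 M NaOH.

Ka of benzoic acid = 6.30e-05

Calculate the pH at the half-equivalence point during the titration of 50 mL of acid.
pH = pKa = 4.20

At the half-equivalence point, [HA] = [A⁻], so by Henderson–Hasselbalch pH = pKa + log(1) = pKa.
pKa = −log(6.30e-05) = 4.20.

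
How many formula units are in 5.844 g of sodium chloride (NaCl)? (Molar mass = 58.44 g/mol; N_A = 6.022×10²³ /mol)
Moles = 5.844 g ÷ 58.44 g/mol = 0.1 mol
Formula units = 0.1 mol × 6.022×10²³ /mol = 6.022e+22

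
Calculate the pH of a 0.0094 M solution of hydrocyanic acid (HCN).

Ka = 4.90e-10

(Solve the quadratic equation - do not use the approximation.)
pH = 5.67

x² + Ka×x - Ka×C = 0. Using quadratic formula: [H⁺] = 2.1459e-06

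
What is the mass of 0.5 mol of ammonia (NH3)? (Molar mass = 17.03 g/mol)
Mass = 0.5 mol × 17.03 g/mol = 8.515 g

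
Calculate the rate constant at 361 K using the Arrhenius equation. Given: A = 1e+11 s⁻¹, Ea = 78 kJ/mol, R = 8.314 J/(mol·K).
5.17e-01 s⁻¹

k = A·exp(-Ea/(R·T)) = 1e+11·exp(-78000/(8.314·361)) = 1e+11·exp(-25.9883) = 1e+11·5.1694e-12 = 5.17e-01 s⁻¹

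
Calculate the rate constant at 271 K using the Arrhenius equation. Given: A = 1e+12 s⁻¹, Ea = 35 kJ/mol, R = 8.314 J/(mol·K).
1.79e+05 s⁻¹

k = A·exp(-Ea/(R·T)) = 1e+12·exp(-35000/(8.314·271)) = 1e+12·exp(-15.5342) = 1e+12·1.7930e-07 = 1.79e+05 s⁻¹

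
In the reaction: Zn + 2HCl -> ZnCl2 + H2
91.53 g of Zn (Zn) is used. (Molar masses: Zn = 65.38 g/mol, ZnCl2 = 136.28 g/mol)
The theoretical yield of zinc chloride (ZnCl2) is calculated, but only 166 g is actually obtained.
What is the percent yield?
Moles of Zn = 91.53 g ÷ 65.38 g/mol = 1.39997 mol
Mole ratio: 1 mol ZnCl2 / 1 mol Zn
Moles of ZnCl2 = 1.39997 × (1/1) = 1.39997 mol
Theoretical yield = 1.39997 mol × 136.28 g/mol = 190.79 g
Actual yield = 166 g
Percent yield = (166 / 190.79) × 100% = 87.0%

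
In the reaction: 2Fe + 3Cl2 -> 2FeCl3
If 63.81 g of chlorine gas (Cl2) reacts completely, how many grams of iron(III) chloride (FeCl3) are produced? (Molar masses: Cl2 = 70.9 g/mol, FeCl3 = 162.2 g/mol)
Moles of Cl2 = 63.81 g ÷ 70.9 g/mol = 0.9 mol
Mole ratio: 2 mol FeCl3 / 3 mol Cl2
Moles of FeCl3 = 0.9 × (2/3) = 0.6 mol
Mass of FeCl3 = 0.6 mol × 162.2 g/mol = 97.32 g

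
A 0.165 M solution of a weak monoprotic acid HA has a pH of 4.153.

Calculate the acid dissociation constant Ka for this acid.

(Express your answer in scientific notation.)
K_a = 3.00e-08

[H⁺] = 10^(−pH) = 10^(−4.153) = 7.031e-05 M. For HA ⇌ H⁺ + A⁻, Ka = x²/(C − x) = (7.031e-05)²/(0.165 − 7.031e-05) = 3.00e-08.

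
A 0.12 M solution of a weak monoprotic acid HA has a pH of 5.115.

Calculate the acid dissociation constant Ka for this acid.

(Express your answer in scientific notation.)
K_a = 4.91e-10

[H⁺] = 10^(−pH) = 10^(−5.115) = 7.674e-06 M. For HA ⇌ H⁺ + A⁻, Ka = x²/(C − x) = (7.674e-06)²/(0.12 − 7.674e-06) = 4.91e-10.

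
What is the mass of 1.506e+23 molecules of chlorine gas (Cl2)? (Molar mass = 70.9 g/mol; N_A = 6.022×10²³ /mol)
Moles = 1.506e+23 ÷ 6.022×10²³ = 0.250083 mol
Mass = 0.250083 mol × 70.9 g/mol = 17.73 g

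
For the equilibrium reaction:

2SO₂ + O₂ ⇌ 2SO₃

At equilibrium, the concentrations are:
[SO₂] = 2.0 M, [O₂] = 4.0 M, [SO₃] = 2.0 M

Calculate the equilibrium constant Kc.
K_c = 0.2500

Kc = ([SO₃]^2) / ([SO₂]^2 × [O₂])
   = ((2.0)^2) / ((2.0)^2·(4.0))
   = 4 / 16 = 0.2500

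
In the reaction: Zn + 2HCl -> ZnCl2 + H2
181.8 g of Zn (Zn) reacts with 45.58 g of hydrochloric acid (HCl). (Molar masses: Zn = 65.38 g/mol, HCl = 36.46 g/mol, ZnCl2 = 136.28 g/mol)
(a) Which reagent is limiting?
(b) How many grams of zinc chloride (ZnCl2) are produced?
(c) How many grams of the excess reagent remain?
(a) HCl, (b) 85.18 g, (c) 140.9 g

Moles of Zn = 181.8 g ÷ 65.38 g/mol = 2.78067 mol
Moles of HCl = 45.58 g ÷ 36.46 g/mol = 1.25014 mol
Moles ÷ coefficient: Zn: 2.78067/1 = 2.781, HCl: 1.25014/2 = 0.6251
(a) HCl has the smaller value, so HCl is the limiting reagent.
(b) Moles of ZnCl2 = 1.25014 mol HCl × (1/2) = 0.625069 mol; mass = 0.625069 mol × 136.28 g/mol = 85.18 g
(c) Zn consumed = 1.25014 × (1/2) = 0.625069 mol; remaining = 2.78067 − 0.625069 = 2.1556 mol; mass = 2.1556 mol × 65.38 g/mol = 140.9 g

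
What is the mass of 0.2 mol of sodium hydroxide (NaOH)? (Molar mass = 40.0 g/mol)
Mass = 0.2 mol × 40.0 g/mol = 8 g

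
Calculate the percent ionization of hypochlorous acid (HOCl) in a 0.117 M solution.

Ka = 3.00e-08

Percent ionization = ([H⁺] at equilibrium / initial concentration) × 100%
Percent ionization = 0.0506%

Let x = [H⁺]. Ka = x²/(C - x) ⇒ x² + (3.00e-08)x - (3.00e-08)(0.117) = 0. x = 5.9230e-05. Percent = (5.9230e-05/0.117) × 100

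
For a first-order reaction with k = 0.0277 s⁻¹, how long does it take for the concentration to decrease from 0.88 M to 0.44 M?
25.02 s

From ln[A] = ln[A]₀ - k·t: t = ln([A]₀/[A])/k = ln(0.88/0.44)/0.0277 = ln(2.0000)/0.0277 = 0.6931/0.0277 = 25.02 s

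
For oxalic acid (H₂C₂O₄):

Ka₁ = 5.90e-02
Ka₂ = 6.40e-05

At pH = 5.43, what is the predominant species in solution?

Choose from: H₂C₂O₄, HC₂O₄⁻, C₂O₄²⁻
C₂O₄²⁻

pKa1 = 1.23, pKa2 = 4.19. Each pKa is the crossover between adjacent species; pH = 5.43 lies in the region where C₂O₄²⁻ predominates.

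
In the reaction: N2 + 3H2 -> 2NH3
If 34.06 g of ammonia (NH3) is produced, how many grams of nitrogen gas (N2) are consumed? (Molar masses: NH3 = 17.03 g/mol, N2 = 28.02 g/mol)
Moles of NH3 = 34.06 g ÷ 17.03 g/mol = 2 mol
Mole ratio: 1 mol N2 / 2 mol NH3
Moles of N2 = 2 × (1/2) = 1 mol
Mass of N2 = 1 mol × 28.02 g/mol = 28.02 g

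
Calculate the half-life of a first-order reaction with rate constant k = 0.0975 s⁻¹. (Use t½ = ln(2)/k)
7.11 s

t½ = ln(2)/k = 0.6931/0.0975 = 7.11 s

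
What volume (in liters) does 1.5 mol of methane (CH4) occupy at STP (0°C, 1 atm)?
At STP, 1 mol of gas occupies 22.4 L
Volume = 1.5 mol × 22.4 L/mol = 33.60 L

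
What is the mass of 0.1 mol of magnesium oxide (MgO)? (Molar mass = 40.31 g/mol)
Mass = 0.1 mol × 40.31 g/mol = 4.031 g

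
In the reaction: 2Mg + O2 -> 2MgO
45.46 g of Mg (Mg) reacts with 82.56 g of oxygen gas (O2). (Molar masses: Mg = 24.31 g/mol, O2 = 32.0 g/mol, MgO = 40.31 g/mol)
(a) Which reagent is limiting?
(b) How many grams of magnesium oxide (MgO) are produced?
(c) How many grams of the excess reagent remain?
(a) Mg, (b) 75.38 g, (c) 52.64 g

Moles of Mg = 45.46 g ÷ 24.31 g/mol = 1.87001 mol
Moles of O2 = 82.56 g ÷ 32.0 g/mol = 2.58 mol
Moles ÷ coefficient: Mg: 1.87001/2 = 0.935, O2: 2.58/1 = 2.58
(a) Mg has the smaller value, so Mg is the limiting reagent.
(b) Moles of MgO = 1.87001 mol Mg × (2/2) = 1.87001 mol; mass = 1.87001 mol × 40.31 g/mol = 75.38 g
(c) O2 consumed = 1.87001 × (1/2) = 0.935006 mol; remaining = 2.58 − 0.935006 = 1.64499 mol; mass = 1.64499 mol × 32.0 g/mol = 52.64 g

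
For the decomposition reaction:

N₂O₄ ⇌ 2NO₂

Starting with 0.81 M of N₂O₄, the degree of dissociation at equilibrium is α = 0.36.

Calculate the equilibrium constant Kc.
K_c = 0.6561

x = α·[A]₀ = 0.36 × 0.81 = 0.2916 M dissociated.
At eq: [N₂O₄] = 0.81 − 0.2916 = 0.5184 M; [NO₂] = 2x = 0.5832 M.
Kc = [NO₂]²/[N₂O₄] = (0.5832)²/0.5184 = 0.6561.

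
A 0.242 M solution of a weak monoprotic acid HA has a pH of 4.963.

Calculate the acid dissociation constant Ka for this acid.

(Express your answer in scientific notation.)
K_a = 4.90e-10

[H⁺] = 10^(−pH) = 10^(−4.963) = 1.089e-05 M. For HA ⇌ H⁺ + A⁻, Ka = x²/(C − x) = (1.089e-05)²/(0.242 − 1.089e-05) = 4.90e-10.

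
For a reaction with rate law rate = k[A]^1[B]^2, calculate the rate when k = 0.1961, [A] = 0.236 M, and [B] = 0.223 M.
0.002301 M/s

rate = k·[A]^1·[B]^2 = 0.1961·(0.236)^1·(0.223)^2 = 0.1961·0.236·0.049729 = 0.002301 M/s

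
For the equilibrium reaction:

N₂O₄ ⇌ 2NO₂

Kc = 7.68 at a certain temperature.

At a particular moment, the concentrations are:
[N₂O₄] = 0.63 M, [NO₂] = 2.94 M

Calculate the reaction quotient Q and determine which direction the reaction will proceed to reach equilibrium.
Q = 13.720, Q > K, reaction proceeds reverse (toward reactants)

Q = ([NO₂]^2) / ([N₂O₄])
  = ((2.94)^2) / ((0.63)) = 8.6436/0.63 = 13.72
Since Q = 13.72 > Kc = 7.68, the reaction proceeds reverse (toward reactants) to reach equilibrium.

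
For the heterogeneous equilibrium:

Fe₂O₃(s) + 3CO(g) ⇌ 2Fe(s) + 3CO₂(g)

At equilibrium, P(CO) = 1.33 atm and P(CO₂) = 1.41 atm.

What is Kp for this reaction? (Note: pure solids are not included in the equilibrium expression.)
K_p = 1.192

Solids (Fe₂O₃, Fe) are excluded.
Kp = P(CO₂)³/P(CO)³ = (1.41)³/(1.33)³ = 2.803/2.353 = 1.192.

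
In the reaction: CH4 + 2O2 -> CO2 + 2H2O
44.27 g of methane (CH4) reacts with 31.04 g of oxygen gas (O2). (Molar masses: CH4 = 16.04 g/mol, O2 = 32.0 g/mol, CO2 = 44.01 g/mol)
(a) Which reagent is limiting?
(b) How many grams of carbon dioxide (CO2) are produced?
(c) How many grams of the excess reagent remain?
(a) O2, (b) 21.34 g, (c) 36.49 g

Moles of CH4 = 44.27 g ÷ 16.04 g/mol = 2.75998 mol
Moles of O2 = 31.04 g ÷ 32.0 g/mol = 0.97 mol
Moles ÷ coefficient: CH4: 2.75998/1 = 2.76, O2: 0.97/2 = 0.485
(a) O2 has the smaller value, so O2 is the limiting reagent.
(b) Moles of CO2 = 0.97 mol O2 × (1/2) = 0.485 mol; mass = 0.485 mol × 44.01 g/mol = 21.34 g
(c) CH4 consumed = 0.97 × (1/2) = 0.485 mol; remaining = 2.75998 − 0.485 = 2.27498 mol; mass = 2.27498 mol × 16.04 g/mol = 36.49 g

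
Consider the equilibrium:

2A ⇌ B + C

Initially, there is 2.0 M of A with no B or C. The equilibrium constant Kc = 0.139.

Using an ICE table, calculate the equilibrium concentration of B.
[B] = 0.427 M

ICE: [A] = 2.0 − 2x, [B] = [C] = x.
Kc = x²/(2.0 − 2x)² = 0.139 ⇒ √Kc = x/(2.0 − 2x).
x = √0.139·2.0/(1 + 2√0.139) = 0.37283·2.0/1.7457 = 0.42715.
[B] = x = 0.427 M.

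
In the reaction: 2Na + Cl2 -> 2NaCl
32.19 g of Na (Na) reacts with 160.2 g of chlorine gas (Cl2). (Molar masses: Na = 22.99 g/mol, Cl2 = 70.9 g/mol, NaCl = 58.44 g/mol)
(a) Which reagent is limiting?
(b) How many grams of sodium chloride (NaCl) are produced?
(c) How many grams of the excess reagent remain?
(a) Na, (b) 81.83 g, (c) 110.6 g

Moles of Na = 32.19 g ÷ 22.99 g/mol = 1.40017 mol
Moles of Cl2 = 160.2 g ÷ 70.9 g/mol = 2.25952 mol
Moles ÷ coefficient: Na: 1.40017/2 = 0.7001, Cl2: 2.25952/1 = 2.26
(a) Na has the smaller value, so Na is the limiting reagent.
(b) Moles of NaCl = 1.40017 mol Na × (2/2) = 1.40017 mol; mass = 1.40017 mol × 58.44 g/mol = 81.83 g
(c) Cl2 consumed = 1.40017 × (1/2) = 0.700087 mol; remaining = 2.25952 − 0.700087 = 1.55943 mol; mass = 1.55943 mol × 70.9 g/mol = 110.6 g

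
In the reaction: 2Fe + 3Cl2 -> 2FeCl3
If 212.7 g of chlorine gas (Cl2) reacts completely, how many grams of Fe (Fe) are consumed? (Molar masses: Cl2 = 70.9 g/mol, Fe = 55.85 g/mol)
Moles of Cl2 = 212.7 g ÷ 70.9 g/mol = 3 mol
Mole ratio: 2 mol Fe / 3 mol Cl2
Moles of Fe = 3 × (2/3) = 2 mol
Mass of Fe = 2 mol × 55.85 g/mol = 111.7 g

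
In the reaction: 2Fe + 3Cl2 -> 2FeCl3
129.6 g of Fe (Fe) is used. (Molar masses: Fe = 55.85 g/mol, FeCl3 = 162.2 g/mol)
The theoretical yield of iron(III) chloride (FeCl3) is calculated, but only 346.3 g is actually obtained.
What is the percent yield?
Moles of Fe = 129.6 g ÷ 55.85 g/mol = 2.3205 mol
Mole ratio: 2 mol FeCl3 / 2 mol Fe
Moles of FeCl3 = 2.3205 × (2/2) = 2.3205 mol
Theoretical yield = 2.3205 mol × 162.2 g/mol = 376.39 g
Actual yield = 346.3 g
Percent yield = (346.3 / 376.39) × 100% = 92.0%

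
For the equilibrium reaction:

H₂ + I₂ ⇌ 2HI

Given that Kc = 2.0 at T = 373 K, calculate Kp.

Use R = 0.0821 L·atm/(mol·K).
K_p = 2.0000

Δn = (moles gaseous products) − (moles gaseous reactants) = 0
T = 373 K; RT = 0.0821 × 373 = 30.6233
Kp = Kc·(RT)^Δn = 2.0 × (30.6233)^0 = 2.0 × 1 = 2.0000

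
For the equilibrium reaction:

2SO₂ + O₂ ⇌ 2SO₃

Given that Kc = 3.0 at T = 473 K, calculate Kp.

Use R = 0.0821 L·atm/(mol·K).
K_p = 0.0773

Δn = (moles gaseous products) − (moles gaseous reactants) = -1
T = 473 K; RT = 0.0821 × 473 = 38.8333
Kp = Kc·(RT)^Δn = 3.0 × (38.8333)^-1 = 3.0 × 0.0257511 = 0.0773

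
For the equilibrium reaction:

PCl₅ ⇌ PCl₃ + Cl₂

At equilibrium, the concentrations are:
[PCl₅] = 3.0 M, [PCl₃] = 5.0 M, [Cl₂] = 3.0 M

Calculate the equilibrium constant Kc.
K_c = 5.0000

Kc = ([PCl₃] × [Cl₂]) / ([PCl₅])
   = ((5.0)·(3.0)) / ((3.0))
   = 15 / 3 = 5.0000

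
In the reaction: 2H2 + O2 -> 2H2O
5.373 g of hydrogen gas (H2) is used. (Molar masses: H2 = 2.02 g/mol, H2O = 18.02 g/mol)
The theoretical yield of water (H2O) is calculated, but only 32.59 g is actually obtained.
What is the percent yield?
Moles of H2 = 5.373 g ÷ 2.02 g/mol = 2.6599 mol
Mole ratio: 2 mol H2O / 2 mol H2
Moles of H2O = 2.6599 × (2/2) = 2.6599 mol
Theoretical yield = 2.6599 mol × 18.02 g/mol = 47.931 g
Actual yield = 32.59 g
Percent yield = (32.59 / 47.931) × 100% = 68.0%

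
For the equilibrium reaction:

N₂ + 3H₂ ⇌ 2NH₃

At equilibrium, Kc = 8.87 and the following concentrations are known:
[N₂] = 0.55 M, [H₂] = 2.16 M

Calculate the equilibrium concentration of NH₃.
[NH₃] = 7.0117 M

Kc = ([NH₃]^2) / ([N₂] × [H₂]^3) = 8.87
[NH₃]^2 = Kc · (reactant terms)/(other product terms) = 8.87 · 5.5427 / 1 = 49.164
[NH₃] = (49.164)^(1/2) = 7.0117 M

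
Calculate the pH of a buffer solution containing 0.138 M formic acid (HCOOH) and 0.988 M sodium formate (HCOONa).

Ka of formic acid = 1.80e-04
pH = 4.60

pKa = -log(1.80e-04) = 3.74. pH = pKa + log([A⁻]/[HA]) = 3.74 + log(0.988/0.138)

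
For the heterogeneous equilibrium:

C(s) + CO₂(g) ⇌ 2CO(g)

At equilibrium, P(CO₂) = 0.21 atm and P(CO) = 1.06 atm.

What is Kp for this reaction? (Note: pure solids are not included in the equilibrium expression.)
K_p = 5.350

Solid C is excluded.
Kp = P(CO)²/P(CO₂) = (1.06)²/0.21 = 1.124/0.21 = 5.350.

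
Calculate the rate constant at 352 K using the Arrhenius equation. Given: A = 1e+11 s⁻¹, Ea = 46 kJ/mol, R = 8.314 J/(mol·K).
1.49e+04 s⁻¹

k = A·exp(-Ea/(R·T)) = 1e+11·exp(-46000/(8.314·352)) = 1e+11·exp(-15.7183) = 1e+11·1.4915e-07 = 1.49e+04 s⁻¹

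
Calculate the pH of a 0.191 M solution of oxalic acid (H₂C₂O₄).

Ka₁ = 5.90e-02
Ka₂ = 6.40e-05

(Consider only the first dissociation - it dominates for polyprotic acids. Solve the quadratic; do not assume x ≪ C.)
pH = 1.09

x² + Ka₁·x − Ka₁·C = 0 with Ka₁ = 5.90e-02, C = 0.191.
x = (−Ka₁ + √(Ka₁² + 4·Ka₁·C))/2 = 8.0678e-02 M, so pH = 1.09.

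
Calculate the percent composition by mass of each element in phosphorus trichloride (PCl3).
P: 22.55%, Cl: 77.45%

Molar mass of PCl3 = 137.32 g/mol
% P = (1 × 30.97) / 137.32 × 100% = 30.97 / 137.32 × 100% = 22.55%
% Cl = (3 × 35.45) / 137.32 × 100% = 106.35 / 137.32 × 100% = 77.45%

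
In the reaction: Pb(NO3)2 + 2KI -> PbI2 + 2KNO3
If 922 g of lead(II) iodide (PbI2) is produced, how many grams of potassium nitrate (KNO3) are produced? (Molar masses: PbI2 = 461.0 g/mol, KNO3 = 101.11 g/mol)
Moles of PbI2 = 922 g ÷ 461.0 g/mol = 2 mol
Mole ratio: 2 mol KNO3 / 1 mol PbI2
Moles of KNO3 = 2 × (2/1) = 4 mol
Mass of KNO3 = 4 mol × 101.11 g/mol = 404.4 g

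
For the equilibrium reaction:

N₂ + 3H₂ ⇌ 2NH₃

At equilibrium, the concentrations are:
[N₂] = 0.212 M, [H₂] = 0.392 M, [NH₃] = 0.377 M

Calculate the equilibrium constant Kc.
K_c = 11.1298

Kc = ([NH₃]^2) / ([N₂] × [H₂]^3)
   = ((0.377)^2) / ((0.212)·(0.392)^3)
   = 0.14213 / 0.01277 = 11.1298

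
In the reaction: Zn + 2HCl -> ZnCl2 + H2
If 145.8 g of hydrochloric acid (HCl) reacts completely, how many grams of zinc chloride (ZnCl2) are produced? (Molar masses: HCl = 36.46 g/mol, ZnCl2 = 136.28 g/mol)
Moles of HCl = 145.8 g ÷ 36.46 g/mol = 3.9989 mol
Mole ratio: 1 mol ZnCl2 / 2 mol HCl
Moles of ZnCl2 = 3.9989 × (1/2) = 1.99945 mol
Mass of ZnCl2 = 1.99945 mol × 136.28 g/mol = 272.5 g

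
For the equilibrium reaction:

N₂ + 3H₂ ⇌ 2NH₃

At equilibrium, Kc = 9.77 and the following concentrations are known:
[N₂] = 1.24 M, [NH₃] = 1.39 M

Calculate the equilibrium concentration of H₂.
[H₂] = 0.5423 M

Kc = ([NH₃]^2) / ([N₂] × [H₂]^3) = 9.77
[H₂]^3 = (product terms)/(Kc · other reactant terms) = 1.9321 / (9.77 · 1.24) = 0.15948
[H₂] = (0.15948)^(1/3) = 0.5423 M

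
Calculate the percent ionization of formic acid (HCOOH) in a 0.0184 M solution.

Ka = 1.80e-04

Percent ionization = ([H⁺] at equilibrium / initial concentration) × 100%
Percent ionization = 9.41%

Let x = [H⁺]. Ka = x²/(C - x) ⇒ x² + (1.80e-04)x - (1.80e-04)(0.0184) = 0. x = 1.7321e-03. Percent = (1.7321e-03/0.0184) × 100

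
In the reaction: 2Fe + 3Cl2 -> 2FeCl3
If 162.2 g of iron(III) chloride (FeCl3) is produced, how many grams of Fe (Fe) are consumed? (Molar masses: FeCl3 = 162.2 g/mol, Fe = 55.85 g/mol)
Moles of FeCl3 = 162.2 g ÷ 162.2 g/mol = 1 mol
Mole ratio: 2 mol Fe / 2 mol FeCl3
Moles of Fe = 1 × (2/2) = 1 mol
Mass of Fe = 1 mol × 55.85 g/mol = 55.85 g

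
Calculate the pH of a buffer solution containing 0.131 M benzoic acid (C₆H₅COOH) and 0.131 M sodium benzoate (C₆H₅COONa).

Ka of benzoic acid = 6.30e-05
pH = 4.20

pKa = -log(6.30e-05) = 4.20. pH = pKa + log([A⁻]/[HA]) = 4.20 + log(0.131/0.131)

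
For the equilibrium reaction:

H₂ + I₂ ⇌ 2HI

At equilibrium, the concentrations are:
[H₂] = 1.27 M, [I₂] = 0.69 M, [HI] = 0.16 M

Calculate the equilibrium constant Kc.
K_c = 0.0292

Kc = ([HI]^2) / ([H₂] × [I₂])
   = ((0.16)^2) / ((1.27)·(0.69))
   = 0.0256 / 0.8763 = 0.0292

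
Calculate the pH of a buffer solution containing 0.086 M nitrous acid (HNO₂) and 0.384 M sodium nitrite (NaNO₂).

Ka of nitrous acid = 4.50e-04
pH = 4.00

pKa = -log(4.50e-04) = 3.35. pH = pKa + log([A⁻]/[HA]) = 3.35 + log(0.384/0.086)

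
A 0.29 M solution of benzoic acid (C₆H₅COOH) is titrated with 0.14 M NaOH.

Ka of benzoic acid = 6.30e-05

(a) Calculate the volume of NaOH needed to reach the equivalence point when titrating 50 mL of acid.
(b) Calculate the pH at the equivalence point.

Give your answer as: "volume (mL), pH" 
V = 103.6 mL, pH = 8.59

(a) At equivalence: moles acid = moles base.
moles acid = 0.29 × 0.05 = 0.0145 mol; V_NaOH = 0.0145/0.14 = 0.1036 L = 103.6 mL.
(b) At equivalence, all acid → conjugate base A⁻ at [A⁻] = 0.0145/0.1536 = 0.09442 M.
Kb = Kw/Ka = 1.0e-14/6.30e-05 = 1.587e-10; [OH⁻] = √(Kb·[A⁻]) = 3.871e-06; pOH = 5.41; pH = 14 − pOH = 8.59.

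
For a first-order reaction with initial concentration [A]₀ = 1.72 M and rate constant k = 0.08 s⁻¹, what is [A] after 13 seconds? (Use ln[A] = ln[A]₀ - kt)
0.6079 M

ln[A] = ln[A]₀ - k·t = ln(1.72) - (0.08)·(13) = 0.5423 - 1.0400 = -0.4977
[A] = e^(-0.4977) = 0.6079 M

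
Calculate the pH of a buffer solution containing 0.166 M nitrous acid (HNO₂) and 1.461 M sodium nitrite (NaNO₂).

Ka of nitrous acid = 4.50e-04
pH = 4.29

pKa = -log(4.50e-04) = 3.35. pH = pKa + log([A⁻]/[HA]) = 3.35 + log(1.461/0.166)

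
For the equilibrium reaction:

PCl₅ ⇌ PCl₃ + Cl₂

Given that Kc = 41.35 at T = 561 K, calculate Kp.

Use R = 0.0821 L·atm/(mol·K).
K_p = 1.90e+03

Δn = (moles gaseous products) − (moles gaseous reactants) = 1
T = 561 K; RT = 0.0821 × 561 = 46.0581
Kp = Kc·(RT)^Δn = 41.35 × (46.0581)^1 = 41.35 × 46.0581 = 1.90e+03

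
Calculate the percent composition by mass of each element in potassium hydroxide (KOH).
K: 69.68%, O: 28.52%, H: 1.80%

Molar mass of KOH = 56.11 g/mol
% K = (1 × 39.1) / 56.11 × 100% = 39.1 / 56.11 × 100% = 69.68%
% O = (1 × 16.0) / 56.11 × 100% = 16 / 56.11 × 100% = 28.52%
% H = (1 × 1.008) / 56.11 × 100% = 1.008 / 56.11 × 100% = 1.80%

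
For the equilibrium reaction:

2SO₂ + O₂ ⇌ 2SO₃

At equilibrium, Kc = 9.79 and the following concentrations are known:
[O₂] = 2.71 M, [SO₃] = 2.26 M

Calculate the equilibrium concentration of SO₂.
[SO₂] = 0.4388 M

Kc = ([SO₃]^2) / ([SO₂]^2 × [O₂]) = 9.79
[SO₂]^2 = (product terms)/(Kc · other reactant terms) = 5.1076 / (9.79 · 2.71) = 0.19252
[SO₂] = (0.19252)^(1/2) = 0.4388 M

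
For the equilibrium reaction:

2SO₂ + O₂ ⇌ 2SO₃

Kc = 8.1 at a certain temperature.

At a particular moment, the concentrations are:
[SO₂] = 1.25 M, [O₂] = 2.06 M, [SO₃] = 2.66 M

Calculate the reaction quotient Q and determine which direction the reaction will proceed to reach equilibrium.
Q = 2.198, Q < K, reaction proceeds forward (toward products)

Q = ([SO₃]^2) / ([SO₂]^2 × [O₂])
  = ((2.66)^2) / ((1.25)^2·(2.06)) = 7.0756/3.2188 = 2.198
Since Q = 2.198 < Kc = 8.1, the reaction proceeds forward (toward products) to reach equilibrium.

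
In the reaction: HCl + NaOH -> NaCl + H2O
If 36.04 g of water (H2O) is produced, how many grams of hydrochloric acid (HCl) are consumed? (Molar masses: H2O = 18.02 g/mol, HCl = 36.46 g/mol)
Moles of H2O = 36.04 g ÷ 18.02 g/mol = 2 mol
Mole ratio: 1 mol HCl / 1 mol H2O
Moles of HCl = 2 × (1/1) = 2 mol
Mass of HCl = 2 mol × 36.46 g/mol = 72.92 g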